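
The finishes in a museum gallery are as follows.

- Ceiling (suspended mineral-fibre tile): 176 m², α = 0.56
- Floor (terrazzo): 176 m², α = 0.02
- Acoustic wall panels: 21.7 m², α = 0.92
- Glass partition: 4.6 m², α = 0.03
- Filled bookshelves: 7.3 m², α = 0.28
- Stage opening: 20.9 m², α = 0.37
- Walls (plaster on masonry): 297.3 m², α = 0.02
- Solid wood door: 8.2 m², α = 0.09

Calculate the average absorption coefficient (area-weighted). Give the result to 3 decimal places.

0.195

Total surface area S = 712.0 m².
Σ(Sᵢαᵢ) = 176·0.56 + 176·0.02 + 21.7·0.92 + 4.6·0.03 + 7.3·0.28 + 20.9·0.37 + 297.3·0.02 + 8.2·0.09 = 138.643.
ᾱ = 138.643 / 712.0 = 0.195.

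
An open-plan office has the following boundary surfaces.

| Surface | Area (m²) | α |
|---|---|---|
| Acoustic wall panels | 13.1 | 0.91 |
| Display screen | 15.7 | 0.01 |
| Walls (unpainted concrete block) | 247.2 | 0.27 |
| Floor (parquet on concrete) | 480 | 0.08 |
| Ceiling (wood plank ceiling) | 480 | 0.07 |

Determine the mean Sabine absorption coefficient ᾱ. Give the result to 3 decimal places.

0.122

Total surface area S = 1236.0 m².
Weighted sum Σ Sα = 150.822.
ᾱ = 150.822 / 1236.0 = 0.122.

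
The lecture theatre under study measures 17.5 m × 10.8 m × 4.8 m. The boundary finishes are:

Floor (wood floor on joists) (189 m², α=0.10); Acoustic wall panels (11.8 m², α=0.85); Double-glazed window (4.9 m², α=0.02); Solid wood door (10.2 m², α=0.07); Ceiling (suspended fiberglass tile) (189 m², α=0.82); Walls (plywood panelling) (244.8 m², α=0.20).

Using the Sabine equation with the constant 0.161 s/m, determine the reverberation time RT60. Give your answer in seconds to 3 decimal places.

Summing Sᵢαᵢ: 18.900 + 10.030 + 0.098 + 0.714 + 154.980 + 48.960 → A = 233.682 sabins.
V = 17.5·10.8·4.8 = 907.2 m³.
Sabine: RT60 = 0.161 × 907.2 / 233.682 = 0.625 s.

0.625 sec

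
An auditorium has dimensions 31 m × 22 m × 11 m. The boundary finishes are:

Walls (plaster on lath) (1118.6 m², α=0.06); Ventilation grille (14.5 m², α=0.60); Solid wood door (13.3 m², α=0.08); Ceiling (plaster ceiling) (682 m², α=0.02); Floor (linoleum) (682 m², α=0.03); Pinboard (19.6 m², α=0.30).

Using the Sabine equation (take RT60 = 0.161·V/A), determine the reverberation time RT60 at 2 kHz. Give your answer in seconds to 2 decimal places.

10.34 s

Summing Sᵢαᵢ: 67.116 + 8.700 + 1.064 + 13.640 + 20.460 + 5.880 → A = 116.860 sabins.
V = 31·22·11 = 7502 m³.
Sabine: RT60 = 0.161 × 7502 / 116.860 = 10.34 s.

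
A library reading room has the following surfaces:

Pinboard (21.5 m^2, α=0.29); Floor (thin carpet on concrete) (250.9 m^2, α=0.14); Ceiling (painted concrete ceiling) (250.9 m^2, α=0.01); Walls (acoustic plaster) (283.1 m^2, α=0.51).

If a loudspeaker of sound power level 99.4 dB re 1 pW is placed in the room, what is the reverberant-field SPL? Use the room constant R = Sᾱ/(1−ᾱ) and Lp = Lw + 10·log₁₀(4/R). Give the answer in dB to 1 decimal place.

A = 188.251 sabins; S = 806.4 m^2.
ᾱ = 0.2334, so room constant R = A/(1−ᾱ) = 245.566 m^2.
Lp = Lw + 10 log₁₀(4/R) = 99.4 -17.88 = 81.5 dB.

81.5 dB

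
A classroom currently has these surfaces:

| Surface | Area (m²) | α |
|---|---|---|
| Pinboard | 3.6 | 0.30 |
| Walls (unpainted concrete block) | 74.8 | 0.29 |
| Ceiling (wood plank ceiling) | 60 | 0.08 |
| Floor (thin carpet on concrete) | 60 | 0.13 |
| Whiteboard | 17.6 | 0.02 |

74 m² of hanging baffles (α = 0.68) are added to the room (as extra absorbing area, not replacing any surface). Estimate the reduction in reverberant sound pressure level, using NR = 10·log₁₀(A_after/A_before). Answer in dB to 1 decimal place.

3.8 dB

Total absorption A_before = 3.6*0.30 + 74.8*0.29 + 60*0.08 + 60*0.13 + 17.6*0.02
  = 1.080 + 21.692 + 4.800 + 7.800 + 0.352 = 35.724 m² sabins.
Treatment contributes 74·0.68 = 50.320 sabins.
New total A_after = 86.044 sabins.
NR = 10·log₁₀(86.044/35.724) = 3.8 dB.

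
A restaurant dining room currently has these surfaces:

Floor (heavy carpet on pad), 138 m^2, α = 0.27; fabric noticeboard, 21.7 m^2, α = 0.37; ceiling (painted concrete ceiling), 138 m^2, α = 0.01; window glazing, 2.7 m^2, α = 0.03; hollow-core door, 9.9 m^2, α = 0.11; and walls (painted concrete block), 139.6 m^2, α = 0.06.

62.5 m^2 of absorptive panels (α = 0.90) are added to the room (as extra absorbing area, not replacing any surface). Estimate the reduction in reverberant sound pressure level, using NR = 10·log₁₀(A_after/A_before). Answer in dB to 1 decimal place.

A_before = Σ Sᵢαᵢ = 138·0.27 + 21.7·0.37 + 138·0.01 + 2.7·0.03 + 9.9·0.11 + 139.6·0.06 = 56.215 sabins.
Treatment contributes 62.5·0.90 = 56.250 sabins.
A_after = 56.215 + 56.250 = 112.465 sabins.
NR = 10·log₁₀(112.465/56.215) = 3.0 dB.

3.0 dB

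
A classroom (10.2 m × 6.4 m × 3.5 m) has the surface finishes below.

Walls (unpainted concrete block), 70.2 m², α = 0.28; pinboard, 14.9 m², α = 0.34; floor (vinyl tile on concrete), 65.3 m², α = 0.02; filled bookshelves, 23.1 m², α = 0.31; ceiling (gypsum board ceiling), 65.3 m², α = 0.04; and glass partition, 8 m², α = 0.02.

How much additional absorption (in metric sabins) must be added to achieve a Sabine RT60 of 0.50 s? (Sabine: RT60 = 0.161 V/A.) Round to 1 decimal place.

A₁ = Σ Sᵢαᵢ = 70.2*0.28 + 14.9*0.34 + 65.3*0.02 + 23.1*0.31 + 65.3*0.04 + 8*0.02 = 35.961 sabins.
Target A₂ = 0.161·228.48/0.50 = 73.571 sabins (V = 228.48 m³).
Shortfall: 73.571 − 35.961 = 37.6 sabins.

37.6 sabins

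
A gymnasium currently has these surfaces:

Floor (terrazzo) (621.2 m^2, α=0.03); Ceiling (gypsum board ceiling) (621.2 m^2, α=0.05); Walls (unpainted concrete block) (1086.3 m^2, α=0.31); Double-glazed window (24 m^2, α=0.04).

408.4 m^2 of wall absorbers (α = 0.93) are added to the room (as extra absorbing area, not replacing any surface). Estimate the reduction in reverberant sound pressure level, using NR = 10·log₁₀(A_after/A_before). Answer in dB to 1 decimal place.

3.0 dB

A_before = Σ Sᵢαᵢ = 621.2·0.03 + 621.2·0.05 + 1086.3·0.31 + 24·0.04 = 387.409 sabins.
Added absorption = 408.4 × 0.93 = 379.812 sabins.
New total A_after = 767.221 sabins.
Reduction = 10 log₁₀(A_after/A_before) = 10 log₁₀(1.9804) = 3.0 dB.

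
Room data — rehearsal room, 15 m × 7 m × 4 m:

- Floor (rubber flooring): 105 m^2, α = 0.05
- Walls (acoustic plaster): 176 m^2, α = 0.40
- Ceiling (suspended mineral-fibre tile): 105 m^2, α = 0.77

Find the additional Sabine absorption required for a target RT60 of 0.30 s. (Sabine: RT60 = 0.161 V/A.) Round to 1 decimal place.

A₁ = Σ Sᵢαᵢ = 105*0.05 + 176*0.40 + 105*0.77 = 156.500 sabins.
V = 420 m³. Required absorption A₂ = 0.161 × 420 / 0.30 = 225.400 sabins.
Additional absorption ΔA = 225.400 − 156.500 = 68.9 sabins.

68.9 sabins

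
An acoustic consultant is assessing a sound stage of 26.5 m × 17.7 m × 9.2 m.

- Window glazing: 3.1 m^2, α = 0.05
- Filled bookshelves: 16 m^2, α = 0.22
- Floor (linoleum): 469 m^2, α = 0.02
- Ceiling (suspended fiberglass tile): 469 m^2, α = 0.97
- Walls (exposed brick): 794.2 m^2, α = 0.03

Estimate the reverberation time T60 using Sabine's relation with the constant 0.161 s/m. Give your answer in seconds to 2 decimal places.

1.41 sec

A = Σ Sᵢαᵢ = 3.1·0.05 + 16·0.22 + 469·0.02 + 469·0.97 + 794.2·0.03 = 491.811 sabins.
Room volume: 4315.26 m³.
T = 0.161 V/A = 0.161·4315.26/491.811 = 1.41 s.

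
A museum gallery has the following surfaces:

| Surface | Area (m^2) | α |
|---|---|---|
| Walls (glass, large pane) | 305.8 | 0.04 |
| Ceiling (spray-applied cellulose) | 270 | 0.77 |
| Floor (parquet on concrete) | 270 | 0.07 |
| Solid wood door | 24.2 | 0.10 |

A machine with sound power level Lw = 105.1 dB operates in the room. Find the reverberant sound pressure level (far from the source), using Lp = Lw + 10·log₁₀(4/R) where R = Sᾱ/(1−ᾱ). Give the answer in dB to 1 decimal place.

85.9 dB

Σ(Sᵢαᵢ) = 305.8·0.04 + 270·0.77 + 270·0.07 + 24.2·0.10 = 241.452; total area S = 870.0 m^2.
ᾱ = 241.452/870.0 = 0.2775; R = Sᾱ/(1−ᾱ) = 241.452/(1−0.2775) = 334.190 m^2.
Lp = Lw + 10 log₁₀(4/R) = 105.1 -19.22 = 85.9 dB.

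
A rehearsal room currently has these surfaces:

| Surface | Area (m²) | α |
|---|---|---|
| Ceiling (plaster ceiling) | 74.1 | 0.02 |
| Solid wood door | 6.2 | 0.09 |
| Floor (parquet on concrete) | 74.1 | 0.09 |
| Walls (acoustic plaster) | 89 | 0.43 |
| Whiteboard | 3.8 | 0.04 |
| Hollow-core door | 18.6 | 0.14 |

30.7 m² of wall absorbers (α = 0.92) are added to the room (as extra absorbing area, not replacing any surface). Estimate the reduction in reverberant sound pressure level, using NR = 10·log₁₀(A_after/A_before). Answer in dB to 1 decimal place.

2.0 dB

A_before = Σ Sᵢαᵢ = 74.1*0.02 + 6.2*0.09 + 74.1*0.09 + 89*0.43 + 3.8*0.04 + 18.6*0.14 = 49.735 sabins.
Treatment contributes 30.7·0.92 = 28.244 sabins.
A_after = 49.735 + 28.244 = 77.979 sabins.
Reduction = 10 log₁₀(A_after/A_before) = 10 log₁₀(1.5679) = 2.0 dB.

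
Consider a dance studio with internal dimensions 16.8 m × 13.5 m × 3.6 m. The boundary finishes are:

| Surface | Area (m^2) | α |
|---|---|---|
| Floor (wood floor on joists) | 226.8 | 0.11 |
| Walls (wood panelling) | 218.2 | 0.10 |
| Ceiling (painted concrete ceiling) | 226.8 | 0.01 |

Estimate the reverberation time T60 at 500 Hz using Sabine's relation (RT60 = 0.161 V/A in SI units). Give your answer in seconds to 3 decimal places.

2.681 s

Summing Sᵢαᵢ: 24.948 + 21.820 + 2.268 → A = 49.036 sabins.
Room volume: 816.48 m³.
Sabine: RT60 = 0.161 × 816.48 / 49.036 = 2.681 s.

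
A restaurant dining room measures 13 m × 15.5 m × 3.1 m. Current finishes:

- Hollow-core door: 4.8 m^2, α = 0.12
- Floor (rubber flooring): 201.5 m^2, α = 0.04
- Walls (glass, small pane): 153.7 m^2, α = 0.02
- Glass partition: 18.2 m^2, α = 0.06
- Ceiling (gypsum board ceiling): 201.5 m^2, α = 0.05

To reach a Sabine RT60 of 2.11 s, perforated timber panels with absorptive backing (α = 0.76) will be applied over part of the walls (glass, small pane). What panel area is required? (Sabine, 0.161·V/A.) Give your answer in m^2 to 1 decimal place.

33.5

Total absorption A₁ = 4.8*0.12 + 201.5*0.04 + 153.7*0.02 + 18.2*0.06 + 201.5*0.05
  = 0.576 + 8.060 + 3.074 + 1.092 + 10.075 = 22.877 m^2 sabins.
V = 624.65 m³. Target absorption A₂ = 0.161 × 624.65 / 2.11 = 47.663 sabins.
ΔA needed = 47.663 − 22.877 = 24.786 sabins.
Each m^2 of panel replacing the walls (glass, small pane) adds (0.76 − 0.02) = 0.74 sabins.
Panel area = 24.786 / 0.74 = 33.5 m^2.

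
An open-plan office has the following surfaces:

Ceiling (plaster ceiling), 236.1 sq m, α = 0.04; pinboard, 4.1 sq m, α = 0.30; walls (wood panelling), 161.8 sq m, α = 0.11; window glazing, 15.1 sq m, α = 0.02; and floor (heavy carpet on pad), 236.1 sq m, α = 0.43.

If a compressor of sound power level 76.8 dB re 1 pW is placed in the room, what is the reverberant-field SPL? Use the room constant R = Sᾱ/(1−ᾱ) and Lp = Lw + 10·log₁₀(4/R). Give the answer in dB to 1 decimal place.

Σ(Sᵢαᵢ) = 236.1×0.04 + 4.1×0.30 + 161.8×0.11 + 15.1×0.02 + 236.1×0.43 = 130.297; total area S = 653.2 sq m.
ᾱ = 0.1995, so room constant R = A/(1−ᾱ) = 162.770 sq m.
Lp = 76.8 + 10·log₁₀(4/162.770) = 76.8 + (-16.10) = 60.7 dB.

60.7 dB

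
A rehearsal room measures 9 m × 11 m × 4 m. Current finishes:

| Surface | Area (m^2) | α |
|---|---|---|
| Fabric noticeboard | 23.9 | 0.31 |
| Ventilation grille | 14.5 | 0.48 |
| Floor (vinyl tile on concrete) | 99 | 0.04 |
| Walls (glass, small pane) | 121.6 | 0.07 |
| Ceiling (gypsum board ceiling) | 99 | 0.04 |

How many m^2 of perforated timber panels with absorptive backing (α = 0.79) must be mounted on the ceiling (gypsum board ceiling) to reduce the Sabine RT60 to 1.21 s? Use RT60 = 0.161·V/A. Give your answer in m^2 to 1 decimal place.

Summing Sᵢαᵢ: 7.409 + 6.960 + 3.960 + 8.512 + 3.960 → A₁ = 30.801 sabins.
Required A₂ = 0.161·396/1.21 = 52.691 sabins.
Absorption to add: 52.691 − 30.801 = 21.890 sabins.
Each m^2 of panel replacing the ceiling (gypsum board ceiling) adds (0.79 − 0.04) = 0.75 sabins.
Area = ΔA/Δα = 21.890/0.75 = 29.2 m^2.

29.2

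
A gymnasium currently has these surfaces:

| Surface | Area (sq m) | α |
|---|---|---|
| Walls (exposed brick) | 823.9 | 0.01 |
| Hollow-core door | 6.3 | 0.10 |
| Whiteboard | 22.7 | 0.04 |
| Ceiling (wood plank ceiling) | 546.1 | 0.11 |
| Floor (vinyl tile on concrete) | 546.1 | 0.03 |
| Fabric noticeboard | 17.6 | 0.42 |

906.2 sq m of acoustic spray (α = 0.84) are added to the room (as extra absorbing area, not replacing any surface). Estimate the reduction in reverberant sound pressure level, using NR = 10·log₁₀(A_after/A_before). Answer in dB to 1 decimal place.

Total absorption A_before = 823.9·0.01 + 6.3·0.10 + 22.7·0.04 + 546.1·0.11 + 546.1·0.03 + 17.6·0.42
  = 8.239 + 0.630 + 0.908 + 60.071 + 16.383 + 7.392 = 93.623 sq m sabins.
Treatment contributes 906.2·0.84 = 761.208 sabins.
A_after = 93.623 + 761.208 = 854.831 sabins.
Reduction = 10 log₁₀(A_after/A_before) = 10 log₁₀(9.1306) = 9.6 dB.

9.6 dB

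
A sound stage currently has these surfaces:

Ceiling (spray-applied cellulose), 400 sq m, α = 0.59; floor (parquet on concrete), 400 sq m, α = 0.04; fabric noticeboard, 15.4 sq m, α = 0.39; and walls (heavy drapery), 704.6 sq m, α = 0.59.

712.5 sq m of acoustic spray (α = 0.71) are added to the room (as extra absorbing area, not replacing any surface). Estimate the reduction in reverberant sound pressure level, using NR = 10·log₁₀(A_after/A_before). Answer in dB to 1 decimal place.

2.4 dB

Equivalent absorption area: A_before = 400·0.59 + 400·0.04 + 15.4·0.39 + 704.6·0.59 = 673.720 sq m.
Added absorption = 712.5 × 0.71 = 505.875 sabins.
A_after = 673.720 + 505.875 = 1179.595 sabins.
NR = 10·log₁₀(1179.595/673.720) = 2.4 dB.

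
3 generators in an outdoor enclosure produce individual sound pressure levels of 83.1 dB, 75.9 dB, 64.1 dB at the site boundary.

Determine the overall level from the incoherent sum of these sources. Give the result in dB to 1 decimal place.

Sum in the linear (power) domain: Σ 10^(Lᵢ/10) = 10^(83.1/10) + 10^(75.9/10) + 10^(64.1/10) = 2.456e+08.
L_total = 10·log₁₀(2.456e+08) = 83.9 dB.

83.9 dB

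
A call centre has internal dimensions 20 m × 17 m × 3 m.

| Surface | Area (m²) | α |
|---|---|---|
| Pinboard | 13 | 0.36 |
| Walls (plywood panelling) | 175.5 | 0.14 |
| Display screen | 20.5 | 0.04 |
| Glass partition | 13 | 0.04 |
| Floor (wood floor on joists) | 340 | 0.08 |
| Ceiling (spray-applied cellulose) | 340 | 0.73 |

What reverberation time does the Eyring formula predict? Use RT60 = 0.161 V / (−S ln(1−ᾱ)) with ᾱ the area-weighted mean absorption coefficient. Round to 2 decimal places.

Total surface area S = 13 + 175.5 + 20.5 + 13 + 340 + 340 = 902.0 m².
Absorption A = 13×0.36 + 175.5×0.14 + 20.5×0.04 + 13×0.04 + 340×0.08 + 340×0.73 = 305.990 sabins.
Mean coefficient ᾱ = A/S = 0.3392.
−S·ln(1−ᾱ) = −902.0 × ln(1 − 0.3392) = 373.702.
V = 20 × 17 × 3 = 1020 m³.
RT60 = 0.161 × 1020 / 373.702 = 0.44 s.

0.44 seconds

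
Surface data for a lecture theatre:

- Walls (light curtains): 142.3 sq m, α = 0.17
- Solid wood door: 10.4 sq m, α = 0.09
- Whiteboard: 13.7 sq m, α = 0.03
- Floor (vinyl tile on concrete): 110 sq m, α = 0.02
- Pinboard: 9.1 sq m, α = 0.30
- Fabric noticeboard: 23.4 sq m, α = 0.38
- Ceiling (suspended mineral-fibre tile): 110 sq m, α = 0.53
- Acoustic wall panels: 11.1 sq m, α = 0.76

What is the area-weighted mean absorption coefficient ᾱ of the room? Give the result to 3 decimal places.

Total surface area S = 430.0 sq m.
A = 142.3·0.17 + 10.4·0.09 + 13.7·0.03 + 110·0.02 + 9.1·0.30 + 23.4·0.38 + 110·0.53 + 11.1·0.76 = 106.096 sabins.
ᾱ = 106.096 / 430.0 = 0.247.

0.247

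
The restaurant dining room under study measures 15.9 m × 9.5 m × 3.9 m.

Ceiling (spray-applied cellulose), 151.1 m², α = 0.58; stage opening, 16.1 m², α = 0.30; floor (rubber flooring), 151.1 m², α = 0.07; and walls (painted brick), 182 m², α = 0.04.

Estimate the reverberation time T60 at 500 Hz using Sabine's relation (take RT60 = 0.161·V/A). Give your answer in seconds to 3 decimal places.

0.860 s

Summing Sᵢαᵢ: 87.638 + 4.830 + 10.577 + 7.280 → A = 110.325 sabins.
V = 15.9·9.5·3.9 = 589.095 m³.
Sabine: RT60 = 0.161 × 589.095 / 110.325 = 0.860 s.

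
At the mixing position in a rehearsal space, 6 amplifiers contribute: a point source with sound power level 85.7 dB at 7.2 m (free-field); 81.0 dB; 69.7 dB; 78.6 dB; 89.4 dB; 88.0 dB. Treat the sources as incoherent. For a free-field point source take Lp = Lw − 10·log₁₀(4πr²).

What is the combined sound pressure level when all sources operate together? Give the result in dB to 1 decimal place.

Source at 7.2 m: Lp = 85.7 − 10·log₁₀(4π·7.2²) = 85.7 − 10·log₁₀(651.441) = 57.6 dB.
Σ 10^(Lᵢ/10) = 1.71e+09.
L_total = 10·log₁₀(1.71e+09) = 92.3 dB.

92.3 dB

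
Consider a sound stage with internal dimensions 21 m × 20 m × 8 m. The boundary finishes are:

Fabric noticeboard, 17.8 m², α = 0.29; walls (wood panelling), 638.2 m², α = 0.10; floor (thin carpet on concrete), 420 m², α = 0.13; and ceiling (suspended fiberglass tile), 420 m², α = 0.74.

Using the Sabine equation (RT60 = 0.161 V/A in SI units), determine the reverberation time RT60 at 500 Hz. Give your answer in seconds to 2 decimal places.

1.25 seconds

Equivalent absorption area: A = 17.8×0.29 + 638.2×0.10 + 420×0.13 + 420×0.74 = 434.382 m².
Room volume: 3360 m³.
T = 0.161 V/A = 0.161·3360/434.382 = 1.25 s.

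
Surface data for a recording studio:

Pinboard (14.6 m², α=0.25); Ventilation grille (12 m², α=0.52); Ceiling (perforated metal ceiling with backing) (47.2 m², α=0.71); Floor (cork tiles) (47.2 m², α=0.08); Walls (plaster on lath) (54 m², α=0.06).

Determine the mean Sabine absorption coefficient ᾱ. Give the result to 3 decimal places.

0.288

S = Σ Sᵢ = 14.6 + 12 + 47.2 + 47.2 + 54 = 175.0 m².
A = 14.6*0.25 + 12*0.52 + 47.2*0.71 + 47.2*0.08 + 54*0.06 = 50.418 sabins.
ᾱ = A/S = 0.288.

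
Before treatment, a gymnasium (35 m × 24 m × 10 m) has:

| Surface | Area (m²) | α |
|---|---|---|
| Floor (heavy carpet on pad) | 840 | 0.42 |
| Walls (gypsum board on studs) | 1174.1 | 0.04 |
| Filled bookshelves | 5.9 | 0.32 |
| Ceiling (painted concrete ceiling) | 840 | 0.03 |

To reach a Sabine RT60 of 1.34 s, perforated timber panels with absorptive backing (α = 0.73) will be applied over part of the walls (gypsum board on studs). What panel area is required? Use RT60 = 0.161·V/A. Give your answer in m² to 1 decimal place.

844.1

Total absorption A₁ = 840*0.42 + 1174.1*0.04 + 5.9*0.32 + 840*0.03
  = 352.800 + 46.964 + 1.888 + 25.200 = 426.852 m² sabins.
V = 8400 m³. Target absorption A₂ = 0.161 × 8400 / 1.34 = 1009.254 sabins.
ΔA needed = 1009.254 − 426.852 = 582.402 sabins.
Net gain per m²: Δα = 0.73 − 0.04 = 0.69.
Panel area = 582.402 / 0.69 = 844.1 m².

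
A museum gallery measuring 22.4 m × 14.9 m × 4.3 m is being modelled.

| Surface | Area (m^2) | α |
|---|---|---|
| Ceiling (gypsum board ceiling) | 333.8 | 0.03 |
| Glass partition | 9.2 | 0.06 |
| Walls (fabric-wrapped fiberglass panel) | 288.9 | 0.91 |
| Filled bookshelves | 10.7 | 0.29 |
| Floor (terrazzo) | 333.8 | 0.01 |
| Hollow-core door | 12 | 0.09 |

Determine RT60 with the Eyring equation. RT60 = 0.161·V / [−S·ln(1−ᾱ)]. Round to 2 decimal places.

0.70 s

S = Σ Sᵢ = 988.4 m^2.
Σ(Sᵢαᵢ) = 333.8·0.03 + 9.2·0.06 + 288.9·0.91 + 10.7·0.29 + 333.8·0.01 + 12·0.09 = 280.986.
ᾱ = 280.986 / 988.4 = 0.2843.
Eyring denominator: −S ln(1−ᾱ) = 330.614.
V = 22.4 × 14.9 × 4.3 = 1435.168 m³.
RT60 = 0.161 × 1435.168 / 330.614 = 0.70 s.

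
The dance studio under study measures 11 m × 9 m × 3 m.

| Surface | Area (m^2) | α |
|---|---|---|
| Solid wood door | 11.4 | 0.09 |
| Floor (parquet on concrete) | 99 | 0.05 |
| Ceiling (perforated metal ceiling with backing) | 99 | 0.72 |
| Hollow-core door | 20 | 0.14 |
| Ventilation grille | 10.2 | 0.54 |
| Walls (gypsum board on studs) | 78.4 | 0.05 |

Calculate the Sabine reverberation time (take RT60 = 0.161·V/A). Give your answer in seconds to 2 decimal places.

Summing Sᵢαᵢ: 1.026 + 4.950 + 71.280 + 2.800 + 5.508 + 3.920 → A = 89.484 sabins.
Volume V = 11 × 9 × 3 = 297 m³.
T = 0.161 V/A = 0.161·297/89.484 = 0.53 s.

0.53 s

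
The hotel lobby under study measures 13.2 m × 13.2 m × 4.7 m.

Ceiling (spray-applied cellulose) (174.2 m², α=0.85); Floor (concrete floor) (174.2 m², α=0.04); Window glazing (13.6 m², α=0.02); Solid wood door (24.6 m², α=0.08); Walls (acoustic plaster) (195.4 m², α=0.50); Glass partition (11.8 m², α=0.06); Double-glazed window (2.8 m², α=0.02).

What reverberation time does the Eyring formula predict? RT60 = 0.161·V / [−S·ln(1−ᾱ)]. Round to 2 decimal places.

0.39 sec

S = Σ Sᵢ = 596.6 m².
Absorption A = 174.2·0.85 + 174.2·0.04 + 13.6·0.02 + 24.6·0.08 + 195.4·0.50 + 11.8·0.06 + 2.8·0.02 = 255.742 sabins.
Mean coefficient ᾱ = A/S = 0.4287.
Eyring denominator: −S ln(1−ᾱ) = 334.001.
V = 13.2 × 13.2 × 4.7 = 818.928 m³.
T = 0.161·V/[−S·ln(1−ᾱ)] = 0.161·818.928/334.001 = 0.39 s.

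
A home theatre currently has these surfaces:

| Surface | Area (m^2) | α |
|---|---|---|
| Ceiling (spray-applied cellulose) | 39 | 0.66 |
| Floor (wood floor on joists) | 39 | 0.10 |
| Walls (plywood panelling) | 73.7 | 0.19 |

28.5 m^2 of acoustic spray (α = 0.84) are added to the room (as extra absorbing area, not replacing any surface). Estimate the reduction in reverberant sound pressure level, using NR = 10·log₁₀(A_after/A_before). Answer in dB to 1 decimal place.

1.9 dB

Summing Sᵢαᵢ: 25.740 + 3.900 + 14.003 → A_before = 43.643 sabins.
Treatment contributes 28.5·0.84 = 23.940 sabins.
A_after = 43.643 + 23.940 = 67.583 sabins.
NR = 10·log₁₀(67.583/43.643) = 1.9 dB.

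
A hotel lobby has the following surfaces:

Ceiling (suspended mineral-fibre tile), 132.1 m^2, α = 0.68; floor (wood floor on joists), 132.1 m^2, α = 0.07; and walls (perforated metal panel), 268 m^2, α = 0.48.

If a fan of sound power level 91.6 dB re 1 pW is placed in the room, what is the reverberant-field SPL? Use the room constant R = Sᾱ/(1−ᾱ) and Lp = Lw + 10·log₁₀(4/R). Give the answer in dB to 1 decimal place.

Σ(Sᵢαᵢ) = 132.1×0.68 + 132.1×0.07 + 268×0.48 = 227.715; total area S = 532.2 m^2.
ᾱ = 227.715/532.2 = 0.4279; R = Sᾱ/(1−ᾱ) = 227.715/(1−0.4279) = 398.034 m^2.
Lp = 91.6 + 10·log₁₀(4/398.034) = 91.6 + (-19.98) = 71.6 dB.

71.6 dB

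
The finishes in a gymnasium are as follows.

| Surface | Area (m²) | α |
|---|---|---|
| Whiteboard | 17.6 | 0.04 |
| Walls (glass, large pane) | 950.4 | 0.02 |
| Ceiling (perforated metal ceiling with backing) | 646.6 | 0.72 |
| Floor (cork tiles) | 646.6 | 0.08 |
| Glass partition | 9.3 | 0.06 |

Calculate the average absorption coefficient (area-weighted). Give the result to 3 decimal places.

0.237

S = Σ Sᵢ = 17.6 + 950.4 + 646.6 + 646.6 + 9.3 = 2270.5 m².
A = 17.6*0.04 + 950.4*0.02 + 646.6*0.72 + 646.6*0.08 + 9.3*0.06 = 537.550 sabins.
ᾱ = 537.550 / 2270.5 = 0.237.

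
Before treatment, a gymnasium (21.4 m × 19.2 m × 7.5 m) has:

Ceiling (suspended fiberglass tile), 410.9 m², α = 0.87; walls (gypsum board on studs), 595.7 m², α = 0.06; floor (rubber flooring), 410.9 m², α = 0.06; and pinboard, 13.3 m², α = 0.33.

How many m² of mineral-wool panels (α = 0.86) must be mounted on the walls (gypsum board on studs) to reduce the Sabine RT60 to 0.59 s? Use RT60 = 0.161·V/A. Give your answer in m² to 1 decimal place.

523.3

Summing Sᵢαᵢ: 357.483 + 35.742 + 24.654 + 4.389 → A₁ = 422.268 sabins.
Required A₂ = 0.161·3081.6/0.59 = 840.911 sabins.
Absorption to add: 840.911 − 422.268 = 418.643 sabins.
Net gain per m²: Δα = 0.86 − 0.06 = 0.80.
Area = ΔA/Δα = 418.643/0.80 = 523.3 m².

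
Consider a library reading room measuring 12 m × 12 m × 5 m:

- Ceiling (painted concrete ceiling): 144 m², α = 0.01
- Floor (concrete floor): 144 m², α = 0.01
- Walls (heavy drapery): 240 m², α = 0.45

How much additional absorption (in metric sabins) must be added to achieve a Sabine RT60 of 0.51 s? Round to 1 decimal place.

116.4 sabins

A₁ = Σ Sᵢαᵢ = 144·0.01 + 144·0.01 + 240·0.45 = 110.880 sabins.
V = 720 m³. Required absorption A₂ = 0.161 × 720 / 0.51 = 227.294 sabins.
Shortfall: 227.294 − 110.880 = 116.4 sabins.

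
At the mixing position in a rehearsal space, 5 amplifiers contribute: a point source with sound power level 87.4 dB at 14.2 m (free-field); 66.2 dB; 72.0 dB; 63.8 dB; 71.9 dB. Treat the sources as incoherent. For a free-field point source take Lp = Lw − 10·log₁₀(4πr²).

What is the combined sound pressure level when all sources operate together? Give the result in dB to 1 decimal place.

75.8 dB

Source at 14.2 m: Lp = 87.4 − 10·log₁₀(4π·14.2²) = 87.4 − 10·log₁₀(2533.883) = 53.4 dB.
Σ 10^(Lᵢ/10) = 3.812e+07.
L_total = 10·log₁₀(3.812e+07) = 75.8 dB.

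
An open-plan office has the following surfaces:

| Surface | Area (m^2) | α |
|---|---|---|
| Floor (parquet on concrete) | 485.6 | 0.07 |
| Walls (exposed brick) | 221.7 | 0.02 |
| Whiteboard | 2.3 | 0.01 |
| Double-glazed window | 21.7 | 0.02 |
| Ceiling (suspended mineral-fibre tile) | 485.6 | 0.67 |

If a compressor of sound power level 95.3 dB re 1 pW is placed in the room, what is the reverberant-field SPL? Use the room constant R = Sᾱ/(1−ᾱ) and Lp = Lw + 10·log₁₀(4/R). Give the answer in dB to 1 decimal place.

Σ(Sᵢαᵢ) = 485.6×0.07 + 221.7×0.02 + 2.3×0.01 + 21.7×0.02 + 485.6×0.67 = 364.235; total area S = 1216.9 m^2.
ᾱ = 0.2993, so room constant R = A/(1−ᾱ) = 519.816 m^2.
Lp = Lw + 10 log₁₀(4/R) = 95.3 -21.14 = 74.2 dB.

74.2 dB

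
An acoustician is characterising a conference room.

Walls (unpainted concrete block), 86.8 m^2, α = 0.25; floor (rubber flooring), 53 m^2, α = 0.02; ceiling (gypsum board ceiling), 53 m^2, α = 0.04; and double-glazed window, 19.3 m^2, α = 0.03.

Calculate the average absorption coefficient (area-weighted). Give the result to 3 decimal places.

0.120

S = Σ Sᵢ = 86.8 + 53 + 53 + 19.3 = 212.1 m^2.
A = 86.8·0.25 + 53·0.02 + 53·0.04 + 19.3·0.03 = 25.459 sabins.
ᾱ = 25.459 / 212.1 = 0.120.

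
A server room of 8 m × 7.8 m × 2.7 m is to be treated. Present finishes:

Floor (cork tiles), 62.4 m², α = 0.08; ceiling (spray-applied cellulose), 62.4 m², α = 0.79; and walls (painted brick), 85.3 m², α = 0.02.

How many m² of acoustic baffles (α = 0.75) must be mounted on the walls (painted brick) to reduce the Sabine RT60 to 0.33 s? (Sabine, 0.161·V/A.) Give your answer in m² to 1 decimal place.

Equivalent absorption area: A₁ = 62.4*0.08 + 62.4*0.79 + 85.3*0.02 = 55.994 m².
Required A₂ = 0.161·168.48/0.33 = 82.198 sabins.
Absorption to add: 82.198 − 55.994 = 26.204 sabins.
Each m² of panel replacing the walls (painted brick) adds (0.75 − 0.02) = 0.73 sabins.
Panel area = 26.204 / 0.73 = 35.9 m².

35.9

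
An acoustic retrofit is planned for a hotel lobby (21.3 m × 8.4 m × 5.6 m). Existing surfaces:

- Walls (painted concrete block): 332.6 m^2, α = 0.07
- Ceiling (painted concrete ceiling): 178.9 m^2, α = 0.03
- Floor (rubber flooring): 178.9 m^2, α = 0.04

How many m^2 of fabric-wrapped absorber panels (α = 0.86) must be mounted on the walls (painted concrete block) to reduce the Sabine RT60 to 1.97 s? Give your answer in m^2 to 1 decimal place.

58.3

A₁ = Σ Sᵢαᵢ = 332.6·0.07 + 178.9·0.03 + 178.9·0.04 = 35.805 sabins.
Required A₂ = 0.161·1001.952/1.97 = 81.885 sabins.
Absorption to add: 81.885 − 35.805 = 46.080 sabins.
Net gain per m^2: Δα = 0.86 − 0.07 = 0.79.
Panel area = 46.080 / 0.79 = 58.3 m^2.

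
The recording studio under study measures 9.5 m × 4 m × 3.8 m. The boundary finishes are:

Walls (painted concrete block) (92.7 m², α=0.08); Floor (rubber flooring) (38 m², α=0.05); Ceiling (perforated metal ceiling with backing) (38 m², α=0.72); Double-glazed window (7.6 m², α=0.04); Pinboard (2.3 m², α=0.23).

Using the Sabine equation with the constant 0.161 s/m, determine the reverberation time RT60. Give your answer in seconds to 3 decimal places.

0.620 sec

Summing Sᵢαᵢ: 7.416 + 1.900 + 27.360 + 0.304 + 0.529 → A = 37.509 sabins.
V = 9.5·4·3.8 = 144.4 m³.
T = 0.161 V/A = 0.161·144.4/37.509 = 0.620 s.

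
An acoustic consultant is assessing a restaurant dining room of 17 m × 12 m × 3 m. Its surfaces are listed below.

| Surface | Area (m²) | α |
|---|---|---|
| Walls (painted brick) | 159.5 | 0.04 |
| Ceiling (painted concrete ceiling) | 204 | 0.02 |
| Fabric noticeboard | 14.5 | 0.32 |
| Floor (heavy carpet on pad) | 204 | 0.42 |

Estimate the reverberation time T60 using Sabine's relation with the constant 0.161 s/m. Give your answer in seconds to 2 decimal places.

Equivalent absorption area: A = 159.5*0.04 + 204*0.02 + 14.5*0.32 + 204*0.42 = 100.780 m².
Volume V = 17 × 12 × 3 = 612 m³.
Sabine: RT60 = 0.161 × 612 / 100.780 = 0.98 s.

0.98 sec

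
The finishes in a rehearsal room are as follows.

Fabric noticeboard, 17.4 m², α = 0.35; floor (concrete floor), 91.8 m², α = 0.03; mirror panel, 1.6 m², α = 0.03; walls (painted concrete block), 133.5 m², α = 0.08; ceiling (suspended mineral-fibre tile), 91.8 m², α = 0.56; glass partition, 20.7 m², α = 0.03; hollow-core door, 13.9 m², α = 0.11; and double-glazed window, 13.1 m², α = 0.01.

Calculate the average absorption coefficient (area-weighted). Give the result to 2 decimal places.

0.19

Total surface area S = 383.8 m².
Weighted sum Σ Sα = 73.261.
ᾱ = A/S = 0.19.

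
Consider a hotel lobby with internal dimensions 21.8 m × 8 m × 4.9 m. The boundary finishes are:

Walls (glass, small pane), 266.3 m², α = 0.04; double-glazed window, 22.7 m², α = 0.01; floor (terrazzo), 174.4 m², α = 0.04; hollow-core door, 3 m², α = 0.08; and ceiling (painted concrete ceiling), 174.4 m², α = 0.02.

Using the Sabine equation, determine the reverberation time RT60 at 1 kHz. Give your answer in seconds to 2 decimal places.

Summing Sᵢαᵢ: 10.652 + 0.227 + 6.976 + 0.240 + 3.488 → A = 21.583 sabins.
V = 21.8·8·4.9 = 854.56 m³.
Sabine: RT60 = 0.161 × 854.56 / 21.583 = 6.37 s.

6.37 s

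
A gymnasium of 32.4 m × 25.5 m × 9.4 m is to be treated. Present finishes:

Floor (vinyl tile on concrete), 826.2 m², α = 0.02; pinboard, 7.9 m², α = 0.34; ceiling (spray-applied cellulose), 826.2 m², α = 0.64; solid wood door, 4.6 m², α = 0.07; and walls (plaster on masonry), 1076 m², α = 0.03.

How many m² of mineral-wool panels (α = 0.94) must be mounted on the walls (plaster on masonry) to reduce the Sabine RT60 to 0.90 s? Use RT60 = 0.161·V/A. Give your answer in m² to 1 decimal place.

Total absorption A₁ = 826.2·0.02 + 7.9·0.34 + 826.2·0.64 + 4.6·0.07 + 1076·0.03
  = 16.524 + 2.686 + 528.768 + 0.322 + 32.280 = 580.580 m² sabins.
V = 7766.28 m³. Target absorption A₂ = 0.161 × 7766.28 / 0.90 = 1389.301 sabins.
Absorption to add: 1389.301 − 580.580 = 808.721 sabins.
Net gain per m²: Δα = 0.94 − 0.03 = 0.91.
Panel area = 808.721 / 0.91 = 888.7 m².

888.7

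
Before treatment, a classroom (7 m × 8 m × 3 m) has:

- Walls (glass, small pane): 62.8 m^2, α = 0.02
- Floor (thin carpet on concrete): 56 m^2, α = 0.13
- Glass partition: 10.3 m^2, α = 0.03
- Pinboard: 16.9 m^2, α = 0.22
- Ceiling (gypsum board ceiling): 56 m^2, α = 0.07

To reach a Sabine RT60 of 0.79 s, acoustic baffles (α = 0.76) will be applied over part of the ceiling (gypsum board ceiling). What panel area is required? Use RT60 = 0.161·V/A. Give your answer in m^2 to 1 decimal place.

25.7

A₁ = Σ Sᵢαᵢ = 62.8·0.02 + 56·0.13 + 10.3·0.03 + 16.9·0.22 + 56·0.07 = 16.483 sabins.
V = 168 m³. Target absorption A₂ = 0.161 × 168 / 0.79 = 34.238 sabins.
Absorption to add: 34.238 − 16.483 = 17.755 sabins.
Net gain per m^2: Δα = 0.76 − 0.07 = 0.69.
Area = ΔA/Δα = 17.755/0.69 = 25.7 m^2.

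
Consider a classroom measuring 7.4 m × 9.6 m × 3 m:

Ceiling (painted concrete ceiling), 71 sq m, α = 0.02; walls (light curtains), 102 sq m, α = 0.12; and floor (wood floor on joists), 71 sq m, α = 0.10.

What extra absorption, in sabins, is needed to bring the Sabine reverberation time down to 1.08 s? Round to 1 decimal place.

11.0 sabins

A₁ = Σ Sᵢαᵢ = 71·0.02 + 102·0.12 + 71·0.10 = 20.760 sabins.
Target A₂ = 0.161·213.12/1.08 = 31.771 sabins (V = 213.12 m³).
ΔA = A₂ − A₁ = 31.771 − 20.760 = 11.0 sabins.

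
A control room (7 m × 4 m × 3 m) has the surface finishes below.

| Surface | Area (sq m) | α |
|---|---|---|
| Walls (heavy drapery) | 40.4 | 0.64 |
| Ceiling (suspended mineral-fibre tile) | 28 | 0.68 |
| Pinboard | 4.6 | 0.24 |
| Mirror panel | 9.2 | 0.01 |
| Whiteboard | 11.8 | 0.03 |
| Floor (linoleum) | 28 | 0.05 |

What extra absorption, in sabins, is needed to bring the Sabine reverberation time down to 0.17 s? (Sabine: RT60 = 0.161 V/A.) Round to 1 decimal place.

Total absorption A₁ = 40.4·0.64 + 28·0.68 + 4.6·0.24 + 9.2·0.01 + 11.8·0.03 + 28·0.05
  = 25.856 + 19.040 + 1.104 + 0.092 + 0.354 + 1.400 = 47.846 sq m sabins.
Target A₂ = 0.161·84/0.17 = 79.553 sabins (V = 84 m³).
Shortfall: 79.553 − 47.846 = 31.7 sabins.

31.7 sabins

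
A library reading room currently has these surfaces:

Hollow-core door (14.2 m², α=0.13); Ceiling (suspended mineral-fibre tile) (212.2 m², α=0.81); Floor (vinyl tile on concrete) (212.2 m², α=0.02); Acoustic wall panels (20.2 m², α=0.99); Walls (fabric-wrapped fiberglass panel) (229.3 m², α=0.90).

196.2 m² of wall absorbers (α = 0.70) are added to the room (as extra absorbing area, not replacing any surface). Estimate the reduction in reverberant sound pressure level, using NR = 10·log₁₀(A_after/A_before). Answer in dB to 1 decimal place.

1.3 dB

Equivalent absorption area: A_before = 14.2*0.13 + 212.2*0.81 + 212.2*0.02 + 20.2*0.99 + 229.3*0.90 = 404.340 m².
Added absorption = 196.2 × 0.70 = 137.340 sabins.
New total A_after = 541.680 sabins.
Reduction = 10 log₁₀(A_after/A_before) = 10 log₁₀(1.3397) = 1.3 dB.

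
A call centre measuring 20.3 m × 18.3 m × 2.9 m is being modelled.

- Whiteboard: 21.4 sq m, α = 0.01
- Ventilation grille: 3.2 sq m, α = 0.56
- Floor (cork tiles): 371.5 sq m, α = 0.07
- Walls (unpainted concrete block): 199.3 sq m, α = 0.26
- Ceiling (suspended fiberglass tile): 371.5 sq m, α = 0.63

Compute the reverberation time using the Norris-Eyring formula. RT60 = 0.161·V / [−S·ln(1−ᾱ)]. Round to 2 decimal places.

0.46 s

Total surface area S = 21.4 + 3.2 + 371.5 + 199.3 + 371.5 = 966.9 sq m.
Σ(Sᵢαᵢ) = 21.4×0.01 + 3.2×0.56 + 371.5×0.07 + 199.3×0.26 + 371.5×0.63 = 313.874.
Mean coefficient ᾱ = A/S = 0.3246.
−S·ln(1−ᾱ) = −966.9 × ln(1 − 0.3246) = 379.460.
V = 20.3 × 18.3 × 2.9 = 1077.321 m³.
RT60 = 0.161 × 1077.321 / 379.460 = 0.46 s.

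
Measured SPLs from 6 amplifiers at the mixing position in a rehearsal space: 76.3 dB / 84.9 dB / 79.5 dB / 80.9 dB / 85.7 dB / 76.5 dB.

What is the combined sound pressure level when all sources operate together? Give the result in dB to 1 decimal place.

Converting to relative power and adding: 10^(76.3/10) + 10^(84.9/10) + 10^(79.5/10) + 10^(80.9/10) + 10^(85.7/10) + 10^(76.5/10) = 9.8e+08.
Combined level = 10 log₁₀(9.8e+08) = 89.9 dB.

89.9 dB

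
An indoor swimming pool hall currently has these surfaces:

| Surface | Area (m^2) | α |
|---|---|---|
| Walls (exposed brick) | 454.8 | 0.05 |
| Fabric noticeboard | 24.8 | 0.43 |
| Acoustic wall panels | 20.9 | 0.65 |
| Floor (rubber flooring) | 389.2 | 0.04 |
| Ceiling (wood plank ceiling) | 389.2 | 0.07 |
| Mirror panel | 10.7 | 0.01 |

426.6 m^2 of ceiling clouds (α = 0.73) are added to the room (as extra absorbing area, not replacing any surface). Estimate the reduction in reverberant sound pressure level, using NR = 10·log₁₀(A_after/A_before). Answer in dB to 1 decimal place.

6.5 dB

Summing Sᵢαᵢ: 22.740 + 10.664 + 13.585 + 15.568 + 27.244 + 0.107 → A_before = 89.908 sabins.
Treatment contributes 426.6·0.73 = 311.418 sabins.
A_after = 89.908 + 311.418 = 401.326 sabins.
Reduction = 10 log₁₀(A_after/A_before) = 10 log₁₀(4.4637) = 6.5 dB.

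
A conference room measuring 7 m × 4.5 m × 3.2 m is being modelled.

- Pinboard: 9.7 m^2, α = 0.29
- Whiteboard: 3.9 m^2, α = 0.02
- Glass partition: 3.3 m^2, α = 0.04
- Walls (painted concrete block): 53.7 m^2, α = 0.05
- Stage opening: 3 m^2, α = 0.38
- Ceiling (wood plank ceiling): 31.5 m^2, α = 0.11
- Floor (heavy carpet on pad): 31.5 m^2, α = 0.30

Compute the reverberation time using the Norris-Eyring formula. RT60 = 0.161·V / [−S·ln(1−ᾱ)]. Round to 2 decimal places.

Total surface area S = 9.7 + 3.9 + 3.3 + 53.7 + 3 + 31.5 + 31.5 = 136.6 m^2.
Absorption A = 9.7×0.29 + 3.9×0.02 + 3.3×0.04 + 53.7×0.05 + 3×0.38 + 31.5×0.11 + 31.5×0.30 = 19.763 sabins.
Mean coefficient ᾱ = A/S = 0.1447.
−S·ln(1−ᾱ) = −136.6 × ln(1 − 0.1447) = 21.351.
V = 7 × 4.5 × 3.2 = 100.8 m³.
RT60 = 0.161 × 100.8 / 21.351 = 0.76 s.

0.76 s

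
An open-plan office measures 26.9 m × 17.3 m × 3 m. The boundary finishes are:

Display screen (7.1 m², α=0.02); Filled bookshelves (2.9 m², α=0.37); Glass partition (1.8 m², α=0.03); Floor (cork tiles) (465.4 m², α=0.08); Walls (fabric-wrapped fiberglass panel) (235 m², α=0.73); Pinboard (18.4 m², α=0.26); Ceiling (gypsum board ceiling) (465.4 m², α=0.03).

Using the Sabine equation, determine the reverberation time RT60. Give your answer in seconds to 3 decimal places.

0.982 s

Summing Sᵢαᵢ: 0.142 + 1.073 + 0.054 + 37.232 + 171.550 + 4.784 + 13.962 → A = 228.797 sabins.
Volume V = 26.9 × 17.3 × 3 = 1396.11 m³.
T = 0.161 V/A = 0.161·1396.11/228.797 = 0.982 s.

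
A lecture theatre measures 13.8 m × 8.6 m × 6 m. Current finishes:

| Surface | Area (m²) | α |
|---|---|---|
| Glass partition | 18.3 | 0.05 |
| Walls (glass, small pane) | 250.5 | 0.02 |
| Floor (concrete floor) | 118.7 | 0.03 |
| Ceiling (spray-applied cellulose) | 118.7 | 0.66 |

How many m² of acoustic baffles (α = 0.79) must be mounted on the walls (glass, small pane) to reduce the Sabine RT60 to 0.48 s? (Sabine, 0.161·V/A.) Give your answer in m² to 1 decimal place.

196.1

A₁ = Σ Sᵢαᵢ = 18.3·0.05 + 250.5·0.02 + 118.7·0.03 + 118.7·0.66 = 87.828 sabins.
Required A₂ = 0.161·712.08/0.48 = 238.844 sabins.
ΔA needed = 238.844 − 87.828 = 151.016 sabins.
Each m² of panel replacing the walls (glass, small pane) adds (0.79 − 0.02) = 0.77 sabins.
Panel area = 151.016 / 0.77 = 196.1 m².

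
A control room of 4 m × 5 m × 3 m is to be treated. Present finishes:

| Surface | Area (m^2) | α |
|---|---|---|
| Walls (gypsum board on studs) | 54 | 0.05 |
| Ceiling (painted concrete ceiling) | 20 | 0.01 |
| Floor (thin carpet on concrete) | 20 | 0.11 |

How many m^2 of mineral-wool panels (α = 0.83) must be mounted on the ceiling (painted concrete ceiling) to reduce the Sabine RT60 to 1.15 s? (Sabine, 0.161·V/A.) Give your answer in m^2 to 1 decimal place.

4.0

Summing Sᵢαᵢ: 2.700 + 0.200 + 2.200 → A₁ = 5.100 sabins.
V = 60 m³. Target absorption A₂ = 0.161 × 60 / 1.15 = 8.400 sabins.
ΔA needed = 8.400 − 5.100 = 3.300 sabins.
Net gain per m^2: Δα = 0.83 − 0.01 = 0.82.
Panel area = 3.300 / 0.82 = 4.0 m^2.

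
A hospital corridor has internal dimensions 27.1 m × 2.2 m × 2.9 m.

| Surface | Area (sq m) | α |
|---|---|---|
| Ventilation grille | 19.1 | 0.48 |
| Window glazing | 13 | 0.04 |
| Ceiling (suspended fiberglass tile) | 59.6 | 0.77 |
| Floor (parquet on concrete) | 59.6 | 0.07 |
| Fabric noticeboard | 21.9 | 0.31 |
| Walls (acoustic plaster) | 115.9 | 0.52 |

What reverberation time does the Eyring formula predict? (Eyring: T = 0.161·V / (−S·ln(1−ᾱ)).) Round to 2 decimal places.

Total surface area S = 19.1 + 13 + 59.6 + 59.6 + 21.9 + 115.9 = 289.1 sq m.
Absorption A = 19.1×0.48 + 13×0.04 + 59.6×0.77 + 59.6×0.07 + 21.9×0.31 + 115.9×0.52 = 126.809 sabins.
ᾱ = 126.809 / 289.1 = 0.4386.
Eyring denominator: −S ln(1−ᾱ) = 166.904.
V = 27.1 × 2.2 × 2.9 = 172.898 m³.
RT60 = 0.161 × 172.898 / 166.904 = 0.17 s.

0.17 sec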